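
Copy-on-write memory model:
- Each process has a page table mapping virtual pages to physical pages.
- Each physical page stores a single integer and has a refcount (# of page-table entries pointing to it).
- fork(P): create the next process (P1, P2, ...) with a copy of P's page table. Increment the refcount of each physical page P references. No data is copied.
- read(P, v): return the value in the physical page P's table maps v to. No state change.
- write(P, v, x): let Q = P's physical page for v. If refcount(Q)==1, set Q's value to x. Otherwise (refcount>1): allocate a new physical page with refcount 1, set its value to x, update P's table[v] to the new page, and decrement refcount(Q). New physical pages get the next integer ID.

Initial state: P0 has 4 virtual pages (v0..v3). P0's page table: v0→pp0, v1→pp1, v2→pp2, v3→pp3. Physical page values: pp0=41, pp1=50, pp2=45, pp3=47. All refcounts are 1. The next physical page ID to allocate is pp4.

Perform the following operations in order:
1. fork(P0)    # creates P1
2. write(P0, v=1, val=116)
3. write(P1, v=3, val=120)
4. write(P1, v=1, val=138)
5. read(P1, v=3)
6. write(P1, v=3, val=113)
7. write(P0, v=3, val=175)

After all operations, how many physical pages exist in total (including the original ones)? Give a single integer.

Op 1: fork(P0) -> P1. 4 ppages; refcounts: pp0:2 pp1:2 pp2:2 pp3:2
Op 2: write(P0, v1, 116). refcount(pp1)=2>1 -> COPY to pp4. 5 ppages; refcounts: pp0:2 pp1:1 pp2:2 pp3:2 pp4:1
Op 3: write(P1, v3, 120). refcount(pp3)=2>1 -> COPY to pp5. 6 ppages; refcounts: pp0:2 pp1:1 pp2:2 pp3:1 pp4:1 pp5:1
Op 4: write(P1, v1, 138). refcount(pp1)=1 -> write in place. 6 ppages; refcounts: pp0:2 pp1:1 pp2:2 pp3:1 pp4:1 pp5:1
Op 5: read(P1, v3) -> 120. No state change.
Op 6: write(P1, v3, 113). refcount(pp5)=1 -> write in place. 6 ppages; refcounts: pp0:2 pp1:1 pp2:2 pp3:1 pp4:1 pp5:1
Op 7: write(P0, v3, 175). refcount(pp3)=1 -> write in place. 6 ppages; refcounts: pp0:2 pp1:1 pp2:2 pp3:1 pp4:1 pp5:1

Answer: 6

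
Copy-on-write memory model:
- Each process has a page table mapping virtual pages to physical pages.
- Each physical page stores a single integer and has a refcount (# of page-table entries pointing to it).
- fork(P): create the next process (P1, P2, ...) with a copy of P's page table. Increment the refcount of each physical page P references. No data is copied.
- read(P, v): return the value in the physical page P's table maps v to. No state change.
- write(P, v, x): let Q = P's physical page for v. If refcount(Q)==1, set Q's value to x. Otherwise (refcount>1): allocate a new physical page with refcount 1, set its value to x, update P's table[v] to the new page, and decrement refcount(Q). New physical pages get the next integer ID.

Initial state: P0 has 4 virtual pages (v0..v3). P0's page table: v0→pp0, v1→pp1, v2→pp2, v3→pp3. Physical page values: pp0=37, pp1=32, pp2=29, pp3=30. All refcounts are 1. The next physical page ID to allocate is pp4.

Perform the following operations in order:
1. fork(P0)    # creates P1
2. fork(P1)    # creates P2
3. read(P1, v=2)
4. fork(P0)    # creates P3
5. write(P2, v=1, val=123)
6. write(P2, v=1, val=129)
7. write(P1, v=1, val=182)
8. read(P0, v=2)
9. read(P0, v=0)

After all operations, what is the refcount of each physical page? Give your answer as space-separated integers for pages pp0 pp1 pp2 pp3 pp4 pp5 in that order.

Op 1: fork(P0) -> P1. 4 ppages; refcounts: pp0:2 pp1:2 pp2:2 pp3:2
Op 2: fork(P1) -> P2. 4 ppages; refcounts: pp0:3 pp1:3 pp2:3 pp3:3
Op 3: read(P1, v2) -> 29. No state change.
Op 4: fork(P0) -> P3. 4 ppages; refcounts: pp0:4 pp1:4 pp2:4 pp3:4
Op 5: write(P2, v1, 123). refcount(pp1)=4>1 -> COPY to pp4. 5 ppages; refcounts: pp0:4 pp1:3 pp2:4 pp3:4 pp4:1
Op 6: write(P2, v1, 129). refcount(pp4)=1 -> write in place. 5 ppages; refcounts: pp0:4 pp1:3 pp2:4 pp3:4 pp4:1
Op 7: write(P1, v1, 182). refcount(pp1)=3>1 -> COPY to pp5. 6 ppages; refcounts: pp0:4 pp1:2 pp2:4 pp3:4 pp4:1 pp5:1
Op 8: read(P0, v2) -> 29. No state change.
Op 9: read(P0, v0) -> 37. No state change.

Answer: 4 2 4 4 1 1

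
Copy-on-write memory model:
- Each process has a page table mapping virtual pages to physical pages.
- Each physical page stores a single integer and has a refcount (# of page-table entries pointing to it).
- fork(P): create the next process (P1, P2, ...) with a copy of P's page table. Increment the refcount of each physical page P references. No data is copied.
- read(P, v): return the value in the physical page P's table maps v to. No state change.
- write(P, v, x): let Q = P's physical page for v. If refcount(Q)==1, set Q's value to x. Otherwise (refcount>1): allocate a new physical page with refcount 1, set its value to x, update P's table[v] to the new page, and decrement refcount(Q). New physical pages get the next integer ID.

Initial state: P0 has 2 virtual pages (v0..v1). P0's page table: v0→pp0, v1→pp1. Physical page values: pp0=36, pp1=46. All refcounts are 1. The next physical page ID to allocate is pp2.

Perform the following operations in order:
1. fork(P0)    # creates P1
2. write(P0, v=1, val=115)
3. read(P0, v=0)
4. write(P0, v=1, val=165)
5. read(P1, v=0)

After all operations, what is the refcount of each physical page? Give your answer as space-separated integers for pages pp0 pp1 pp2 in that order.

Answer: 2 1 1

Derivation:
Op 1: fork(P0) -> P1. 2 ppages; refcounts: pp0:2 pp1:2
Op 2: write(P0, v1, 115). refcount(pp1)=2>1 -> COPY to pp2. 3 ppages; refcounts: pp0:2 pp1:1 pp2:1
Op 3: read(P0, v0) -> 36. No state change.
Op 4: write(P0, v1, 165). refcount(pp2)=1 -> write in place. 3 ppages; refcounts: pp0:2 pp1:1 pp2:1
Op 5: read(P1, v0) -> 36. No state change.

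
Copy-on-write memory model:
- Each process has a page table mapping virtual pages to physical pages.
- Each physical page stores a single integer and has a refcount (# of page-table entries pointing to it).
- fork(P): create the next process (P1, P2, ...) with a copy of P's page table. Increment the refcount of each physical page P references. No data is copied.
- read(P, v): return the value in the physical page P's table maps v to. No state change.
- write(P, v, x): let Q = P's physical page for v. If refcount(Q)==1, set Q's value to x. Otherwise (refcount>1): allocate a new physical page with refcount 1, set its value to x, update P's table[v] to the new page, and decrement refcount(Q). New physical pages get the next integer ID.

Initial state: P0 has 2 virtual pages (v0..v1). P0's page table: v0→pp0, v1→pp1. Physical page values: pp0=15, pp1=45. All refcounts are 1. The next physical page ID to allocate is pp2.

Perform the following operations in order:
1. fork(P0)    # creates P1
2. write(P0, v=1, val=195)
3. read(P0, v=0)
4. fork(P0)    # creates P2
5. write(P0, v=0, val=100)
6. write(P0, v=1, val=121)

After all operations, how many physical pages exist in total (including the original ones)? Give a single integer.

Answer: 5

Derivation:
Op 1: fork(P0) -> P1. 2 ppages; refcounts: pp0:2 pp1:2
Op 2: write(P0, v1, 195). refcount(pp1)=2>1 -> COPY to pp2. 3 ppages; refcounts: pp0:2 pp1:1 pp2:1
Op 3: read(P0, v0) -> 15. No state change.
Op 4: fork(P0) -> P2. 3 ppages; refcounts: pp0:3 pp1:1 pp2:2
Op 5: write(P0, v0, 100). refcount(pp0)=3>1 -> COPY to pp3. 4 ppages; refcounts: pp0:2 pp1:1 pp2:2 pp3:1
Op 6: write(P0, v1, 121). refcount(pp2)=2>1 -> COPY to pp4. 5 ppages; refcounts: pp0:2 pp1:1 pp2:1 pp3:1 pp4:1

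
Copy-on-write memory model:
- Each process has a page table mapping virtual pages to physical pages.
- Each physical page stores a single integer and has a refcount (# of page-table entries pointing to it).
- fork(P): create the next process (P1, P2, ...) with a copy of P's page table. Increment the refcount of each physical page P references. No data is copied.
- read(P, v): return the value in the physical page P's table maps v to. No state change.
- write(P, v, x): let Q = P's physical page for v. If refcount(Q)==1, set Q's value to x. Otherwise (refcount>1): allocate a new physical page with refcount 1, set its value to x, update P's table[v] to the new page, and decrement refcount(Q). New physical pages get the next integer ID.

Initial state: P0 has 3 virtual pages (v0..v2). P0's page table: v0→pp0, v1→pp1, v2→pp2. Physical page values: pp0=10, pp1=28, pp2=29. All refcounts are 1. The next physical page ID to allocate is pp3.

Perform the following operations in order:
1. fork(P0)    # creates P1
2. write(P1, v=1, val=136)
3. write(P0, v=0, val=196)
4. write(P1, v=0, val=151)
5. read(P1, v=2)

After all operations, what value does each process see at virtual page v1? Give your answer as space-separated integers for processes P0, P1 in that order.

Op 1: fork(P0) -> P1. 3 ppages; refcounts: pp0:2 pp1:2 pp2:2
Op 2: write(P1, v1, 136). refcount(pp1)=2>1 -> COPY to pp3. 4 ppages; refcounts: pp0:2 pp1:1 pp2:2 pp3:1
Op 3: write(P0, v0, 196). refcount(pp0)=2>1 -> COPY to pp4. 5 ppages; refcounts: pp0:1 pp1:1 pp2:2 pp3:1 pp4:1
Op 4: write(P1, v0, 151). refcount(pp0)=1 -> write in place. 5 ppages; refcounts: pp0:1 pp1:1 pp2:2 pp3:1 pp4:1
Op 5: read(P1, v2) -> 29. No state change.
P0: v1 -> pp1 = 28
P1: v1 -> pp3 = 136

Answer: 28 136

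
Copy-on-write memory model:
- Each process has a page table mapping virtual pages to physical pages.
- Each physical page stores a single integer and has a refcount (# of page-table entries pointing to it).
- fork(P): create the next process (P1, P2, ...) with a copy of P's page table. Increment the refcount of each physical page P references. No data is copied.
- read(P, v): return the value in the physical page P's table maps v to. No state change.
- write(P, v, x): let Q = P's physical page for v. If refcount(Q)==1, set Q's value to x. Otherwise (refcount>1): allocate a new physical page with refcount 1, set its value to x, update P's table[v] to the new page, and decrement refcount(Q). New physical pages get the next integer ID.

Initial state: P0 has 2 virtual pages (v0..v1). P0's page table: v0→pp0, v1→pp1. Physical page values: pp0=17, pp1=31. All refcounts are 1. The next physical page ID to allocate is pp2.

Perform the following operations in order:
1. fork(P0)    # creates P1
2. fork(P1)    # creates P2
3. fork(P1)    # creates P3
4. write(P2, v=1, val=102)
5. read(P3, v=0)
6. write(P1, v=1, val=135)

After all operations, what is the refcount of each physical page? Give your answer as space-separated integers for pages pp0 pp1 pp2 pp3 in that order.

Answer: 4 2 1 1

Derivation:
Op 1: fork(P0) -> P1. 2 ppages; refcounts: pp0:2 pp1:2
Op 2: fork(P1) -> P2. 2 ppages; refcounts: pp0:3 pp1:3
Op 3: fork(P1) -> P3. 2 ppages; refcounts: pp0:4 pp1:4
Op 4: write(P2, v1, 102). refcount(pp1)=4>1 -> COPY to pp2. 3 ppages; refcounts: pp0:4 pp1:3 pp2:1
Op 5: read(P3, v0) -> 17. No state change.
Op 6: write(P1, v1, 135). refcount(pp1)=3>1 -> COPY to pp3. 4 ppages; refcounts: pp0:4 pp1:2 pp2:1 pp3:1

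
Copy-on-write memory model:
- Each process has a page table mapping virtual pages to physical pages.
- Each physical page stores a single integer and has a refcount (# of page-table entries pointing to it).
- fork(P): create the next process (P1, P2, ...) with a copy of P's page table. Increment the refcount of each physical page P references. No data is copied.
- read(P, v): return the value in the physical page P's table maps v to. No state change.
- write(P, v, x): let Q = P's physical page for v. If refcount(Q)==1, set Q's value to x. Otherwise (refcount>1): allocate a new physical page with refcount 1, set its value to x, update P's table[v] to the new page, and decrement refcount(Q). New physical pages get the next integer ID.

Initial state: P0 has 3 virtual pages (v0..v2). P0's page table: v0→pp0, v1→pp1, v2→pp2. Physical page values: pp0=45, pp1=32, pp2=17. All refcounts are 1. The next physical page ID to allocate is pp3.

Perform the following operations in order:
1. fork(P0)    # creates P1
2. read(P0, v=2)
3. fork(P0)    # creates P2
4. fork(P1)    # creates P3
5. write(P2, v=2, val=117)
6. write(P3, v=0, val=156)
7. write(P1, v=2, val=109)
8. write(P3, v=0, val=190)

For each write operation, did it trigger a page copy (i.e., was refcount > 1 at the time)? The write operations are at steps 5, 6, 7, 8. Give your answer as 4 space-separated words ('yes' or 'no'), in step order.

Op 1: fork(P0) -> P1. 3 ppages; refcounts: pp0:2 pp1:2 pp2:2
Op 2: read(P0, v2) -> 17. No state change.
Op 3: fork(P0) -> P2. 3 ppages; refcounts: pp0:3 pp1:3 pp2:3
Op 4: fork(P1) -> P3. 3 ppages; refcounts: pp0:4 pp1:4 pp2:4
Op 5: write(P2, v2, 117). refcount(pp2)=4>1 -> COPY to pp3. 4 ppages; refcounts: pp0:4 pp1:4 pp2:3 pp3:1
Op 6: write(P3, v0, 156). refcount(pp0)=4>1 -> COPY to pp4. 5 ppages; refcounts: pp0:3 pp1:4 pp2:3 pp3:1 pp4:1
Op 7: write(P1, v2, 109). refcount(pp2)=3>1 -> COPY to pp5. 6 ppages; refcounts: pp0:3 pp1:4 pp2:2 pp3:1 pp4:1 pp5:1
Op 8: write(P3, v0, 190). refcount(pp4)=1 -> write in place. 6 ppages; refcounts: pp0:3 pp1:4 pp2:2 pp3:1 pp4:1 pp5:1

yes yes yes no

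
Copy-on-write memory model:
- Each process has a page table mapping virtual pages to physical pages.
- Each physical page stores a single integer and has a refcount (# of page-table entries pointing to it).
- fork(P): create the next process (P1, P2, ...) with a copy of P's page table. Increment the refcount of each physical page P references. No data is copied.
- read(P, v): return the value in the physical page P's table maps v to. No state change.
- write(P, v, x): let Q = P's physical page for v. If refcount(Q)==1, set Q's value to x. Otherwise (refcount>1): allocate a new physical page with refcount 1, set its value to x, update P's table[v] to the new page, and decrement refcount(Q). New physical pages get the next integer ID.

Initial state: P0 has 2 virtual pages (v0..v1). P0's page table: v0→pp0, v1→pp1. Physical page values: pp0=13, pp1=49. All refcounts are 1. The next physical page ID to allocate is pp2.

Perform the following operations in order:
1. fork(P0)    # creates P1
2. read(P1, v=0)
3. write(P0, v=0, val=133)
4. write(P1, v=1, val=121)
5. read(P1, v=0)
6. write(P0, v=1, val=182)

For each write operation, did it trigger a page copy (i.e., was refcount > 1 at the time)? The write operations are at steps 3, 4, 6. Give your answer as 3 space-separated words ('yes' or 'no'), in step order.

Op 1: fork(P0) -> P1. 2 ppages; refcounts: pp0:2 pp1:2
Op 2: read(P1, v0) -> 13. No state change.
Op 3: write(P0, v0, 133). refcount(pp0)=2>1 -> COPY to pp2. 3 ppages; refcounts: pp0:1 pp1:2 pp2:1
Op 4: write(P1, v1, 121). refcount(pp1)=2>1 -> COPY to pp3. 4 ppages; refcounts: pp0:1 pp1:1 pp2:1 pp3:1
Op 5: read(P1, v0) -> 13. No state change.
Op 6: write(P0, v1, 182). refcount(pp1)=1 -> write in place. 4 ppages; refcounts: pp0:1 pp1:1 pp2:1 pp3:1

yes yes no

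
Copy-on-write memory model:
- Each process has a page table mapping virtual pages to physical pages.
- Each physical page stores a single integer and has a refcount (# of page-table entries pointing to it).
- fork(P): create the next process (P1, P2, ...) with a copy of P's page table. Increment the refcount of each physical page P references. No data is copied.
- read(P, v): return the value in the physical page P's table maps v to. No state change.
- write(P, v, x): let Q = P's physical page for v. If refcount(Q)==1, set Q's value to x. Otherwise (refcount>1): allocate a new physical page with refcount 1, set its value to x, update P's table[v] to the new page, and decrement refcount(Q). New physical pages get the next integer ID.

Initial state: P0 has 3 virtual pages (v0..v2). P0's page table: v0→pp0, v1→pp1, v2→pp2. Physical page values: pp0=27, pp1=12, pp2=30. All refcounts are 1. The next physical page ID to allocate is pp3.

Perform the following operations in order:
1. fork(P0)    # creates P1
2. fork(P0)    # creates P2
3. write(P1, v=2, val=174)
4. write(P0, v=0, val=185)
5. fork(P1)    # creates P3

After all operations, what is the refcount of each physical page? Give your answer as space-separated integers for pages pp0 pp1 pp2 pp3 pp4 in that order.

Op 1: fork(P0) -> P1. 3 ppages; refcounts: pp0:2 pp1:2 pp2:2
Op 2: fork(P0) -> P2. 3 ppages; refcounts: pp0:3 pp1:3 pp2:3
Op 3: write(P1, v2, 174). refcount(pp2)=3>1 -> COPY to pp3. 4 ppages; refcounts: pp0:3 pp1:3 pp2:2 pp3:1
Op 4: write(P0, v0, 185). refcount(pp0)=3>1 -> COPY to pp4. 5 ppages; refcounts: pp0:2 pp1:3 pp2:2 pp3:1 pp4:1
Op 5: fork(P1) -> P3. 5 ppages; refcounts: pp0:3 pp1:4 pp2:2 pp3:2 pp4:1

Answer: 3 4 2 2 1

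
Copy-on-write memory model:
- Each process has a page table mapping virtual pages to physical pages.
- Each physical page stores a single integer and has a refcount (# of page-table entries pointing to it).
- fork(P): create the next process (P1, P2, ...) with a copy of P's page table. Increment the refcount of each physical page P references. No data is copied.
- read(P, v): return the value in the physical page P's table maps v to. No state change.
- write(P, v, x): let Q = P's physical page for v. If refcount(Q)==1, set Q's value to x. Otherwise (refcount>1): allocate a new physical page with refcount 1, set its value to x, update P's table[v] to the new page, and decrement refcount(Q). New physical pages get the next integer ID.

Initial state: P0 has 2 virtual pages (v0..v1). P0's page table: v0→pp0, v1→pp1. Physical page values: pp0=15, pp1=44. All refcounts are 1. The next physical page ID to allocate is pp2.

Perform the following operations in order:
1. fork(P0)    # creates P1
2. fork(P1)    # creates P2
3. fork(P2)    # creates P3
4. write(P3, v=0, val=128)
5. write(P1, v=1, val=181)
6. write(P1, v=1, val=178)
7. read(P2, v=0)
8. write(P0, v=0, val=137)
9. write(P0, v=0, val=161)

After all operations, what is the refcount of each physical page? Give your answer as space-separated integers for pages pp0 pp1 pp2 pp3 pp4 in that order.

Answer: 2 3 1 1 1

Derivation:
Op 1: fork(P0) -> P1. 2 ppages; refcounts: pp0:2 pp1:2
Op 2: fork(P1) -> P2. 2 ppages; refcounts: pp0:3 pp1:3
Op 3: fork(P2) -> P3. 2 ppages; refcounts: pp0:4 pp1:4
Op 4: write(P3, v0, 128). refcount(pp0)=4>1 -> COPY to pp2. 3 ppages; refcounts: pp0:3 pp1:4 pp2:1
Op 5: write(P1, v1, 181). refcount(pp1)=4>1 -> COPY to pp3. 4 ppages; refcounts: pp0:3 pp1:3 pp2:1 pp3:1
Op 6: write(P1, v1, 178). refcount(pp3)=1 -> write in place. 4 ppages; refcounts: pp0:3 pp1:3 pp2:1 pp3:1
Op 7: read(P2, v0) -> 15. No state change.
Op 8: write(P0, v0, 137). refcount(pp0)=3>1 -> COPY to pp4. 5 ppages; refcounts: pp0:2 pp1:3 pp2:1 pp3:1 pp4:1
Op 9: write(P0, v0, 161). refcount(pp4)=1 -> write in place. 5 ppages; refcounts: pp0:2 pp1:3 pp2:1 pp3:1 pp4:1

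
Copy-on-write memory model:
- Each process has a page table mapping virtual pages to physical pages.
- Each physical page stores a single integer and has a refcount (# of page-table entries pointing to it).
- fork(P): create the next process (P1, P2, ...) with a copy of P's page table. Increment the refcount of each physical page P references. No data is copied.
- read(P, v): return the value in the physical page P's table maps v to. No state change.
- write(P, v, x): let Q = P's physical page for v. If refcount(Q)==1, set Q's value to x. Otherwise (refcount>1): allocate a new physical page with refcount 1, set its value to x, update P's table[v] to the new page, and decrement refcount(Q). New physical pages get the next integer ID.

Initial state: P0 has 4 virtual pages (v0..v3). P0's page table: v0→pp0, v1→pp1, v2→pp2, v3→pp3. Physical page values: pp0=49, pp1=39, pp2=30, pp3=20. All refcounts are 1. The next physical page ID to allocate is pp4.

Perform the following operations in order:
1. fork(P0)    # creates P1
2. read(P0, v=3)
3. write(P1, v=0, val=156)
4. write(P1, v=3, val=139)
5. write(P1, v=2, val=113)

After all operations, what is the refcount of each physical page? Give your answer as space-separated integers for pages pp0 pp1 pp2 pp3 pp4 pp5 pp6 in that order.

Answer: 1 2 1 1 1 1 1

Derivation:
Op 1: fork(P0) -> P1. 4 ppages; refcounts: pp0:2 pp1:2 pp2:2 pp3:2
Op 2: read(P0, v3) -> 20. No state change.
Op 3: write(P1, v0, 156). refcount(pp0)=2>1 -> COPY to pp4. 5 ppages; refcounts: pp0:1 pp1:2 pp2:2 pp3:2 pp4:1
Op 4: write(P1, v3, 139). refcount(pp3)=2>1 -> COPY to pp5. 6 ppages; refcounts: pp0:1 pp1:2 pp2:2 pp3:1 pp4:1 pp5:1
Op 5: write(P1, v2, 113). refcount(pp2)=2>1 -> COPY to pp6. 7 ppages; refcounts: pp0:1 pp1:2 pp2:1 pp3:1 pp4:1 pp5:1 pp6:1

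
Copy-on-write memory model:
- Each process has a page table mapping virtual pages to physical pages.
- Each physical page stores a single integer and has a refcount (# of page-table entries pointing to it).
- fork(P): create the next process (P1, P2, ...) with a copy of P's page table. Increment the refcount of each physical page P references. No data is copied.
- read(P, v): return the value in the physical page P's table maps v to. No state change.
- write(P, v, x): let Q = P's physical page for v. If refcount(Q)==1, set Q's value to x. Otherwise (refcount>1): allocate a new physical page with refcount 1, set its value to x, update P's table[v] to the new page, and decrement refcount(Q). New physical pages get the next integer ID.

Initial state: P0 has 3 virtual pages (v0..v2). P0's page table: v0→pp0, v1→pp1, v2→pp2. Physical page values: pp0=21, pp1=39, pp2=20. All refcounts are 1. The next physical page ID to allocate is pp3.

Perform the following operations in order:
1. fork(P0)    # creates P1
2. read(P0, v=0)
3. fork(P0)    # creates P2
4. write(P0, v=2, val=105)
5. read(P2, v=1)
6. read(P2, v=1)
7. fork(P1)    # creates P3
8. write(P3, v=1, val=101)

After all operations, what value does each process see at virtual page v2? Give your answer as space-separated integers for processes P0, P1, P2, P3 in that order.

Answer: 105 20 20 20

Derivation:
Op 1: fork(P0) -> P1. 3 ppages; refcounts: pp0:2 pp1:2 pp2:2
Op 2: read(P0, v0) -> 21. No state change.
Op 3: fork(P0) -> P2. 3 ppages; refcounts: pp0:3 pp1:3 pp2:3
Op 4: write(P0, v2, 105). refcount(pp2)=3>1 -> COPY to pp3. 4 ppages; refcounts: pp0:3 pp1:3 pp2:2 pp3:1
Op 5: read(P2, v1) -> 39. No state change.
Op 6: read(P2, v1) -> 39. No state change.
Op 7: fork(P1) -> P3. 4 ppages; refcounts: pp0:4 pp1:4 pp2:3 pp3:1
Op 8: write(P3, v1, 101). refcount(pp1)=4>1 -> COPY to pp4. 5 ppages; refcounts: pp0:4 pp1:3 pp2:3 pp3:1 pp4:1
P0: v2 -> pp3 = 105
P1: v2 -> pp2 = 20
P2: v2 -> pp2 = 20
P3: v2 -> pp2 = 20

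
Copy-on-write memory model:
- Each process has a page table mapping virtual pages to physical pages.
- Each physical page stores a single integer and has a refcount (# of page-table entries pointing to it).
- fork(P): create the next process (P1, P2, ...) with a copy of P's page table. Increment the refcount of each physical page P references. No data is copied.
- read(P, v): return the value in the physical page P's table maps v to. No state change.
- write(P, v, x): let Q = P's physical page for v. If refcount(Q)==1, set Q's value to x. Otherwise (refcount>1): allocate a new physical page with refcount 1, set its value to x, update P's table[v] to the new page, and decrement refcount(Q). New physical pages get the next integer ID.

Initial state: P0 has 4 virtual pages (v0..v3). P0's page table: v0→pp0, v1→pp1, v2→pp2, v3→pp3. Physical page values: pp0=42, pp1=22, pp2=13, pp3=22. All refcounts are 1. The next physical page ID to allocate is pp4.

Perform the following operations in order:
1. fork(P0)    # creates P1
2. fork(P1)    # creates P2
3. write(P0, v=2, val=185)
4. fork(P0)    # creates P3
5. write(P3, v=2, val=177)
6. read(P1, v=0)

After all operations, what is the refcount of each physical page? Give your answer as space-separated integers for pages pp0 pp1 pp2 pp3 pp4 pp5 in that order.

Op 1: fork(P0) -> P1. 4 ppages; refcounts: pp0:2 pp1:2 pp2:2 pp3:2
Op 2: fork(P1) -> P2. 4 ppages; refcounts: pp0:3 pp1:3 pp2:3 pp3:3
Op 3: write(P0, v2, 185). refcount(pp2)=3>1 -> COPY to pp4. 5 ppages; refcounts: pp0:3 pp1:3 pp2:2 pp3:3 pp4:1
Op 4: fork(P0) -> P3. 5 ppages; refcounts: pp0:4 pp1:4 pp2:2 pp3:4 pp4:2
Op 5: write(P3, v2, 177). refcount(pp4)=2>1 -> COPY to pp5. 6 ppages; refcounts: pp0:4 pp1:4 pp2:2 pp3:4 pp4:1 pp5:1
Op 6: read(P1, v0) -> 42. No state change.

Answer: 4 4 2 4 1 1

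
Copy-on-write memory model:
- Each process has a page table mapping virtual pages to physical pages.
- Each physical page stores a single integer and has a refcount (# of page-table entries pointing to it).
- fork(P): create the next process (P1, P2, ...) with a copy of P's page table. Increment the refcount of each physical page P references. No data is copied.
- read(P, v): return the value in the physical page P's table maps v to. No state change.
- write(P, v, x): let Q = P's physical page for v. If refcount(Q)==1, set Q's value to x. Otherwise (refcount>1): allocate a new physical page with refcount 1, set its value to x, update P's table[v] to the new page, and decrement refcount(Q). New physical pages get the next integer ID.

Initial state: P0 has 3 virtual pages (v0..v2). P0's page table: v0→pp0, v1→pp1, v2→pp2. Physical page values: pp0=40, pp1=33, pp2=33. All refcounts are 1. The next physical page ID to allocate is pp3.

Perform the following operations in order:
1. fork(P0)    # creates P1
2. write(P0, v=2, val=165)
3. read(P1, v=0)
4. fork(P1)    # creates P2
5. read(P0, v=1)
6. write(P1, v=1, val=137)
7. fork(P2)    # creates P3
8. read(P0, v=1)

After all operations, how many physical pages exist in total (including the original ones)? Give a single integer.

Answer: 5

Derivation:
Op 1: fork(P0) -> P1. 3 ppages; refcounts: pp0:2 pp1:2 pp2:2
Op 2: write(P0, v2, 165). refcount(pp2)=2>1 -> COPY to pp3. 4 ppages; refcounts: pp0:2 pp1:2 pp2:1 pp3:1
Op 3: read(P1, v0) -> 40. No state change.
Op 4: fork(P1) -> P2. 4 ppages; refcounts: pp0:3 pp1:3 pp2:2 pp3:1
Op 5: read(P0, v1) -> 33. No state change.
Op 6: write(P1, v1, 137). refcount(pp1)=3>1 -> COPY to pp4. 5 ppages; refcounts: pp0:3 pp1:2 pp2:2 pp3:1 pp4:1
Op 7: fork(P2) -> P3. 5 ppages; refcounts: pp0:4 pp1:3 pp2:3 pp3:1 pp4:1
Op 8: read(P0, v1) -> 33. No state change.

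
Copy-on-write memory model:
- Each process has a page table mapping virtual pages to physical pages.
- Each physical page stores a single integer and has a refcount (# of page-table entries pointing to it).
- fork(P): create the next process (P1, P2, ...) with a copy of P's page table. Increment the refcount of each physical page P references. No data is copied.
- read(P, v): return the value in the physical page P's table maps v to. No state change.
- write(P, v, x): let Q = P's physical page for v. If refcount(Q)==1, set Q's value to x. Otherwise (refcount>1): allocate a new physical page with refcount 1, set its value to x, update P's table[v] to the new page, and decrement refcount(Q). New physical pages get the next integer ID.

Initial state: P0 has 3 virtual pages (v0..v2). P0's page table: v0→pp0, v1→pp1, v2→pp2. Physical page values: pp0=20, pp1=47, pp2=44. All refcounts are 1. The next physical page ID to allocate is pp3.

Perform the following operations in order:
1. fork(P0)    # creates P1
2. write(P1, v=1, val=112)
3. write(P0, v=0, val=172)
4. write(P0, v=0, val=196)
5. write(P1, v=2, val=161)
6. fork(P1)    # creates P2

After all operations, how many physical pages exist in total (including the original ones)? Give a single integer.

Op 1: fork(P0) -> P1. 3 ppages; refcounts: pp0:2 pp1:2 pp2:2
Op 2: write(P1, v1, 112). refcount(pp1)=2>1 -> COPY to pp3. 4 ppages; refcounts: pp0:2 pp1:1 pp2:2 pp3:1
Op 3: write(P0, v0, 172). refcount(pp0)=2>1 -> COPY to pp4. 5 ppages; refcounts: pp0:1 pp1:1 pp2:2 pp3:1 pp4:1
Op 4: write(P0, v0, 196). refcount(pp4)=1 -> write in place. 5 ppages; refcounts: pp0:1 pp1:1 pp2:2 pp3:1 pp4:1
Op 5: write(P1, v2, 161). refcount(pp2)=2>1 -> COPY to pp5. 6 ppages; refcounts: pp0:1 pp1:1 pp2:1 pp3:1 pp4:1 pp5:1
Op 6: fork(P1) -> P2. 6 ppages; refcounts: pp0:2 pp1:1 pp2:1 pp3:2 pp4:1 pp5:2

Answer: 6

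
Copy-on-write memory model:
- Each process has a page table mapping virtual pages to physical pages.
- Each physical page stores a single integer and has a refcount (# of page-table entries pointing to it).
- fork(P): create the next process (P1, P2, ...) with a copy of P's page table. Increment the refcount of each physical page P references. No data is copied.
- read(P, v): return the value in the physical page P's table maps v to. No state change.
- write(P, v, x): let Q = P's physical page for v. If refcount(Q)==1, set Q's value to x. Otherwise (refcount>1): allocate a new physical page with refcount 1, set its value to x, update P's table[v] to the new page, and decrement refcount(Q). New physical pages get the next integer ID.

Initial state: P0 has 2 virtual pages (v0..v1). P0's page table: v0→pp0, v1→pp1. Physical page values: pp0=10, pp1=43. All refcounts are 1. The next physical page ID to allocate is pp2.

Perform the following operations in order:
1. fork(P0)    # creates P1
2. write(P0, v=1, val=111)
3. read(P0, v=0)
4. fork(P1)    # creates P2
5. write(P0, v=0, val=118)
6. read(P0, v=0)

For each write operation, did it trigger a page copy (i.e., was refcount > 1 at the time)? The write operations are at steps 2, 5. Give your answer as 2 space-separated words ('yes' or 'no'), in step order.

Op 1: fork(P0) -> P1. 2 ppages; refcounts: pp0:2 pp1:2
Op 2: write(P0, v1, 111). refcount(pp1)=2>1 -> COPY to pp2. 3 ppages; refcounts: pp0:2 pp1:1 pp2:1
Op 3: read(P0, v0) -> 10. No state change.
Op 4: fork(P1) -> P2. 3 ppages; refcounts: pp0:3 pp1:2 pp2:1
Op 5: write(P0, v0, 118). refcount(pp0)=3>1 -> COPY to pp3. 4 ppages; refcounts: pp0:2 pp1:2 pp2:1 pp3:1
Op 6: read(P0, v0) -> 118. No state change.

yes yes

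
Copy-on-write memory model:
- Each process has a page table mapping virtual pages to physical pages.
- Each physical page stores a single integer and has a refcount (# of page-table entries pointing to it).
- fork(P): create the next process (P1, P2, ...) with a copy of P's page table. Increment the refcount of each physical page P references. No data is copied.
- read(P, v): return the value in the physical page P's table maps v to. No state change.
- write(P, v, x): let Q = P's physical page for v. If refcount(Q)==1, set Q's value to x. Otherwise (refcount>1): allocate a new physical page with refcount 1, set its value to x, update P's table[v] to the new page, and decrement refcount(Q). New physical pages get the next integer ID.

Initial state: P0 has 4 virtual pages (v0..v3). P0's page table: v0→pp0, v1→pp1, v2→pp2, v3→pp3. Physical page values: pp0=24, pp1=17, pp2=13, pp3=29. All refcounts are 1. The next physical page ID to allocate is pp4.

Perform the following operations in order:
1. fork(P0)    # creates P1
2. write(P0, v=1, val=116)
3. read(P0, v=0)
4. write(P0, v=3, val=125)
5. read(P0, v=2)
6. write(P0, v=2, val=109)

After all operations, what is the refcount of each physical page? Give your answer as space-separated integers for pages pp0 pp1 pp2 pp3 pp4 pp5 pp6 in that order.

Op 1: fork(P0) -> P1. 4 ppages; refcounts: pp0:2 pp1:2 pp2:2 pp3:2
Op 2: write(P0, v1, 116). refcount(pp1)=2>1 -> COPY to pp4. 5 ppages; refcounts: pp0:2 pp1:1 pp2:2 pp3:2 pp4:1
Op 3: read(P0, v0) -> 24. No state change.
Op 4: write(P0, v3, 125). refcount(pp3)=2>1 -> COPY to pp5. 6 ppages; refcounts: pp0:2 pp1:1 pp2:2 pp3:1 pp4:1 pp5:1
Op 5: read(P0, v2) -> 13. No state change.
Op 6: write(P0, v2, 109). refcount(pp2)=2>1 -> COPY to pp6. 7 ppages; refcounts: pp0:2 pp1:1 pp2:1 pp3:1 pp4:1 pp5:1 pp6:1

Answer: 2 1 1 1 1 1 1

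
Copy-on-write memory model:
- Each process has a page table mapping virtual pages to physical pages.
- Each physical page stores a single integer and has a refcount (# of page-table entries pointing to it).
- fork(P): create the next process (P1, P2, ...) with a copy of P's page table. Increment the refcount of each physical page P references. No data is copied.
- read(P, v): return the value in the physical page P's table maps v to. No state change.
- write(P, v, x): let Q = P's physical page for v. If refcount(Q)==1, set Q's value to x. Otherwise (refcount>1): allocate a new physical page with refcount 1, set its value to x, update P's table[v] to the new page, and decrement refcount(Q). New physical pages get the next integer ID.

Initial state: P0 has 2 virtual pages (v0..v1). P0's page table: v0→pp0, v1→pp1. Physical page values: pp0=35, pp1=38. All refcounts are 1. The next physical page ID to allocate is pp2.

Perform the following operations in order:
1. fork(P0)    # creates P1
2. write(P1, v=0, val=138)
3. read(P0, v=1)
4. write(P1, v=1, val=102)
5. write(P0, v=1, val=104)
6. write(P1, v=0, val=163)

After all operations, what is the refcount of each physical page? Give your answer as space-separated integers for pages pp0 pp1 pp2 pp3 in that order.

Answer: 1 1 1 1

Derivation:
Op 1: fork(P0) -> P1. 2 ppages; refcounts: pp0:2 pp1:2
Op 2: write(P1, v0, 138). refcount(pp0)=2>1 -> COPY to pp2. 3 ppages; refcounts: pp0:1 pp1:2 pp2:1
Op 3: read(P0, v1) -> 38. No state change.
Op 4: write(P1, v1, 102). refcount(pp1)=2>1 -> COPY to pp3. 4 ppages; refcounts: pp0:1 pp1:1 pp2:1 pp3:1
Op 5: write(P0, v1, 104). refcount(pp1)=1 -> write in place. 4 ppages; refcounts: pp0:1 pp1:1 pp2:1 pp3:1
Op 6: write(P1, v0, 163). refcount(pp2)=1 -> write in place. 4 ppages; refcounts: pp0:1 pp1:1 pp2:1 pp3:1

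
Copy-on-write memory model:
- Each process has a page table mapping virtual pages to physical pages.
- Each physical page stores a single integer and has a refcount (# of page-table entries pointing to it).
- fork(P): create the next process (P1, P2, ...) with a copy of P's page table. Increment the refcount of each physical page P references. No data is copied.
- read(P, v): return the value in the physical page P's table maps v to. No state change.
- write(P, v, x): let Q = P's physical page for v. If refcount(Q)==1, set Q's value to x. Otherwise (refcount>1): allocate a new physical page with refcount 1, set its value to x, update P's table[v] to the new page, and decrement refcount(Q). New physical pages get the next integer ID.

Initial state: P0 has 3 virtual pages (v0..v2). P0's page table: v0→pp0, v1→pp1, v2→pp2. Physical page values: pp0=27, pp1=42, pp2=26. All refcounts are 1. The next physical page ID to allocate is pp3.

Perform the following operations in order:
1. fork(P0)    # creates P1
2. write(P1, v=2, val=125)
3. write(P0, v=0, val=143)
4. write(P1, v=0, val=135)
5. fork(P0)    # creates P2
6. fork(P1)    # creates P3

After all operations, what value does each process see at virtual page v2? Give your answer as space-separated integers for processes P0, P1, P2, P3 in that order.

Answer: 26 125 26 125

Derivation:
Op 1: fork(P0) -> P1. 3 ppages; refcounts: pp0:2 pp1:2 pp2:2
Op 2: write(P1, v2, 125). refcount(pp2)=2>1 -> COPY to pp3. 4 ppages; refcounts: pp0:2 pp1:2 pp2:1 pp3:1
Op 3: write(P0, v0, 143). refcount(pp0)=2>1 -> COPY to pp4. 5 ppages; refcounts: pp0:1 pp1:2 pp2:1 pp3:1 pp4:1
Op 4: write(P1, v0, 135). refcount(pp0)=1 -> write in place. 5 ppages; refcounts: pp0:1 pp1:2 pp2:1 pp3:1 pp4:1
Op 5: fork(P0) -> P2. 5 ppages; refcounts: pp0:1 pp1:3 pp2:2 pp3:1 pp4:2
Op 6: fork(P1) -> P3. 5 ppages; refcounts: pp0:2 pp1:4 pp2:2 pp3:2 pp4:2
P0: v2 -> pp2 = 26
P1: v2 -> pp3 = 125
P2: v2 -> pp2 = 26
P3: v2 -> pp3 = 125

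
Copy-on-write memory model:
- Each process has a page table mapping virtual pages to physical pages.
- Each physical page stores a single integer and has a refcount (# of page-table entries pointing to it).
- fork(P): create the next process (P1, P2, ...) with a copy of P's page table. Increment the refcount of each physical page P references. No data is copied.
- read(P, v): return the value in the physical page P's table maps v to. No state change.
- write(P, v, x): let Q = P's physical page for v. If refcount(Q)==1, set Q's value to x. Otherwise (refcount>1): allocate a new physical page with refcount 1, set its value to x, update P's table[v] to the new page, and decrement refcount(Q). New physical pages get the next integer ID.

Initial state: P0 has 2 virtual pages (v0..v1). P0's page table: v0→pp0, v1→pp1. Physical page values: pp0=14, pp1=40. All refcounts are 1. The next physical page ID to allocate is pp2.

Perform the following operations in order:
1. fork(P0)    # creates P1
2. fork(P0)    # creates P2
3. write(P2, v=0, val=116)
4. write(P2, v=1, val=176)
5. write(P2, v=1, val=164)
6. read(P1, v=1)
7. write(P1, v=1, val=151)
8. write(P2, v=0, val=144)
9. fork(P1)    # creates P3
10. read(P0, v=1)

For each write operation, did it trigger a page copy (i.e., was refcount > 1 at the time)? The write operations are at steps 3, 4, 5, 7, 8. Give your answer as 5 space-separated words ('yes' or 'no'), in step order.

Op 1: fork(P0) -> P1. 2 ppages; refcounts: pp0:2 pp1:2
Op 2: fork(P0) -> P2. 2 ppages; refcounts: pp0:3 pp1:3
Op 3: write(P2, v0, 116). refcount(pp0)=3>1 -> COPY to pp2. 3 ppages; refcounts: pp0:2 pp1:3 pp2:1
Op 4: write(P2, v1, 176). refcount(pp1)=3>1 -> COPY to pp3. 4 ppages; refcounts: pp0:2 pp1:2 pp2:1 pp3:1
Op 5: write(P2, v1, 164). refcount(pp3)=1 -> write in place. 4 ppages; refcounts: pp0:2 pp1:2 pp2:1 pp3:1
Op 6: read(P1, v1) -> 40. No state change.
Op 7: write(P1, v1, 151). refcount(pp1)=2>1 -> COPY to pp4. 5 ppages; refcounts: pp0:2 pp1:1 pp2:1 pp3:1 pp4:1
Op 8: write(P2, v0, 144). refcount(pp2)=1 -> write in place. 5 ppages; refcounts: pp0:2 pp1:1 pp2:1 pp3:1 pp4:1
Op 9: fork(P1) -> P3. 5 ppages; refcounts: pp0:3 pp1:1 pp2:1 pp3:1 pp4:2
Op 10: read(P0, v1) -> 40. No state change.

yes yes no yes no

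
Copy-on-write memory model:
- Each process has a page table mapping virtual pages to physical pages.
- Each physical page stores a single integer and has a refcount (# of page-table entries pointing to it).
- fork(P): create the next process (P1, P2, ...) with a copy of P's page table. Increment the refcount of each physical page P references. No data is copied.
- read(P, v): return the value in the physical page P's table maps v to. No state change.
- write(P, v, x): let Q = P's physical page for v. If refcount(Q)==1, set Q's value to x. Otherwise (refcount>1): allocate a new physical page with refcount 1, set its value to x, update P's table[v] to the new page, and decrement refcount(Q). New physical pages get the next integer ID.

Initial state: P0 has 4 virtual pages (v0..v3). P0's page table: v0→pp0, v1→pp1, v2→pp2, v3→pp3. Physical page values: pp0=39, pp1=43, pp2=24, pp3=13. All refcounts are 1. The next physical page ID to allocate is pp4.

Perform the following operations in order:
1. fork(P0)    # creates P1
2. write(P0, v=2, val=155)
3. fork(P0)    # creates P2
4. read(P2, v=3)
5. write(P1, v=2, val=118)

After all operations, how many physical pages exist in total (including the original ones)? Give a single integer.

Op 1: fork(P0) -> P1. 4 ppages; refcounts: pp0:2 pp1:2 pp2:2 pp3:2
Op 2: write(P0, v2, 155). refcount(pp2)=2>1 -> COPY to pp4. 5 ppages; refcounts: pp0:2 pp1:2 pp2:1 pp3:2 pp4:1
Op 3: fork(P0) -> P2. 5 ppages; refcounts: pp0:3 pp1:3 pp2:1 pp3:3 pp4:2
Op 4: read(P2, v3) -> 13. No state change.
Op 5: write(P1, v2, 118). refcount(pp2)=1 -> write in place. 5 ppages; refcounts: pp0:3 pp1:3 pp2:1 pp3:3 pp4:2

Answer: 5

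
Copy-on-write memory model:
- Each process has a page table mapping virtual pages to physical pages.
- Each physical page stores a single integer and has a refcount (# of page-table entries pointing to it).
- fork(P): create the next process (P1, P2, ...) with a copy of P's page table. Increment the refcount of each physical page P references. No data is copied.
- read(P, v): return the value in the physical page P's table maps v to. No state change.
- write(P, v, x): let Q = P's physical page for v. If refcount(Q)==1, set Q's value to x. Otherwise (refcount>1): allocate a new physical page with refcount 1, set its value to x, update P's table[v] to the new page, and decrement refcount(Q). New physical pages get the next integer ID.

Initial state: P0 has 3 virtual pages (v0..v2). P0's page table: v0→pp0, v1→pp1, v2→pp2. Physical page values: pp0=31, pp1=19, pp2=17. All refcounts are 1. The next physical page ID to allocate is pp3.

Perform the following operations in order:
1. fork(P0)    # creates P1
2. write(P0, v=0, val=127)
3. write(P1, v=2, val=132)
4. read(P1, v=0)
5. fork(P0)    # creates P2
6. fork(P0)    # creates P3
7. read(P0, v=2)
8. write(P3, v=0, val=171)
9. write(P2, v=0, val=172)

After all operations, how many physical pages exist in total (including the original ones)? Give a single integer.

Answer: 7

Derivation:
Op 1: fork(P0) -> P1. 3 ppages; refcounts: pp0:2 pp1:2 pp2:2
Op 2: write(P0, v0, 127). refcount(pp0)=2>1 -> COPY to pp3. 4 ppages; refcounts: pp0:1 pp1:2 pp2:2 pp3:1
Op 3: write(P1, v2, 132). refcount(pp2)=2>1 -> COPY to pp4. 5 ppages; refcounts: pp0:1 pp1:2 pp2:1 pp3:1 pp4:1
Op 4: read(P1, v0) -> 31. No state change.
Op 5: fork(P0) -> P2. 5 ppages; refcounts: pp0:1 pp1:3 pp2:2 pp3:2 pp4:1
Op 6: fork(P0) -> P3. 5 ppages; refcounts: pp0:1 pp1:4 pp2:3 pp3:3 pp4:1
Op 7: read(P0, v2) -> 17. No state change.
Op 8: write(P3, v0, 171). refcount(pp3)=3>1 -> COPY to pp5. 6 ppages; refcounts: pp0:1 pp1:4 pp2:3 pp3:2 pp4:1 pp5:1
Op 9: write(P2, v0, 172). refcount(pp3)=2>1 -> COPY to pp6. 7 ppages; refcounts: pp0:1 pp1:4 pp2:3 pp3:1 pp4:1 pp5:1 pp6:1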